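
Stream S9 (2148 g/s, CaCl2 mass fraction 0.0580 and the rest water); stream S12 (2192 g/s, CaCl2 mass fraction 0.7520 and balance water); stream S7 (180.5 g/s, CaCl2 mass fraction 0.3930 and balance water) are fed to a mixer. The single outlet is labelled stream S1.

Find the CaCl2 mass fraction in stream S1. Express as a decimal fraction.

Total flow out = 2148 + 2192 + 180.5 = 4520.5 g/s.
CaCl2 in = 2148×0.058 + 2192×0.752 + 180.5×0.393 = 1843.9 g/s.
CaCl2 mass fraction in S1 = 1843.9/4520.5 = 0.4079.

0.4079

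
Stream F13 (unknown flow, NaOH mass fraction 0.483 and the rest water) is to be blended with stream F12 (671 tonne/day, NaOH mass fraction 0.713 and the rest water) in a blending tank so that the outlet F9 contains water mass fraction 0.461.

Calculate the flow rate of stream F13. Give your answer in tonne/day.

Let F13 be the unknown flow. Total out = 671 + F13.
water balance: 192.58 + 0.517·F13 = 0.461·(671 + F13)
(0.517 − 0.461)·F13 = 0.461×671 − 192.58 = 116.75
F13 = 116.75 / 0.056 = 2084.9 tonne/day

2085 tonne/day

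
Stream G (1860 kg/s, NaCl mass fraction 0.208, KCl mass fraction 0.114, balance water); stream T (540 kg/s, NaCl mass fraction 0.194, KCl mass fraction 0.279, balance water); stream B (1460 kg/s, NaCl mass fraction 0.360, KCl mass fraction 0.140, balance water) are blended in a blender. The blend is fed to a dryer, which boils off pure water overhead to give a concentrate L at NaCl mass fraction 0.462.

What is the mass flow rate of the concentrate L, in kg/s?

NaCl entering = 1860×0.208 + 540×0.194 + 1460×0.360 = 1017.2 kg/s.
All NaCl reports to L, so L = 1017.2/0.462 = 2201.8 kg/s.

2202 kg/s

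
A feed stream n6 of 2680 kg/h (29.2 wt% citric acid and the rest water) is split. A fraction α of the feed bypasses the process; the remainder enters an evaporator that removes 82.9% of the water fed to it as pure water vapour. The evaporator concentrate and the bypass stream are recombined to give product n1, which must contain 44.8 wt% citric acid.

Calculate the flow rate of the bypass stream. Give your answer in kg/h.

All 2680×0.292 = 782.56 kg/h of citric acid reaches n1, so n1 = 782.56/0.448 = 1746.8 kg/h and vapour = 933.21 kg/h.
The evaporator receives (1−α)·2680 of feed at 0.708 water and removes 0.829 of that water:
0.829×0.708×(1−α)×2680 = 933.21
(1−α) = 933.21/1573 = 0.5933;  α = 0.4067.
Bypass flow = 0.4067×2680 = 1090 kg/h.

1090 kg/h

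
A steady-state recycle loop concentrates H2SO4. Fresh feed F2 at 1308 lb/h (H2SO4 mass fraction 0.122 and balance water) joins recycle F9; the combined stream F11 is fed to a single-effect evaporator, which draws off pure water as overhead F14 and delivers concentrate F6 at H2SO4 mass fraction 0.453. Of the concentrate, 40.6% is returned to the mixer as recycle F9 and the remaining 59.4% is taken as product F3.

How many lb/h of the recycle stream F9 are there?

Overall H2SO4 balance (none leaves overhead): H2SO4 in fresh feed = H2SO4 in product, i.e. 1308×0.122 = (1−0.406)·F6·0.453.
F6 = 159.58/(0.453×0.594) = 593.04 lb/h.
Recycle F9 = 0.406×593.04 = 240.77 lb/h.

240.8 lb/h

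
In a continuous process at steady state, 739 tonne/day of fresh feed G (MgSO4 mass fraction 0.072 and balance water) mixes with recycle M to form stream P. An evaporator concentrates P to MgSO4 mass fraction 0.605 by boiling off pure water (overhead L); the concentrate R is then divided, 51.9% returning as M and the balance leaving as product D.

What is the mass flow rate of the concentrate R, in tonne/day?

Overall MgSO4 balance (none leaves overhead): MgSO4 in fresh feed = MgSO4 in product, i.e. 739×0.072 = (1−0.519)·R·0.605.
R = 53.208/(0.605×0.481) = 182.84 tonne/day.

182.8 tonne/day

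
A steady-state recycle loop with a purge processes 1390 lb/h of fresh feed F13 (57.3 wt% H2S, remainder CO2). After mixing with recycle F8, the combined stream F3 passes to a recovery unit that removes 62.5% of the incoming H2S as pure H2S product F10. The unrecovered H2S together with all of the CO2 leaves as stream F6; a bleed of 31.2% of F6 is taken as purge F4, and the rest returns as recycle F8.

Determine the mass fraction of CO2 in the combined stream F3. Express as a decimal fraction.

0.639

CO2 enters only via F13 and leaves only via the purge: 1390×0.427 = 0.312×(CO2 in F6), and the recovery unit passes all CO2, so CO2 in F3 = CO2 in F6 = 1902.3 lb/h.
H2S in F3: m_A = 1390×0.573 + (1−0.312)·(1−0.625)·m_A, so m_A = 796.47/0.7420 = 1073.4 lb/h.
F3 = 1073.4 + 1902.3 = 2975.7 lb/h.
CO2 fraction in F3 = 1902.3/2975.7 = 0.639.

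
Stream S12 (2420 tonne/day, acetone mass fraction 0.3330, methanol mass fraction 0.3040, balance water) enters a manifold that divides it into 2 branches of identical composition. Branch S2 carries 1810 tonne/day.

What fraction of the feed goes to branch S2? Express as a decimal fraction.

0.748

Fraction to S2 = 1810/2420 = 0.7479.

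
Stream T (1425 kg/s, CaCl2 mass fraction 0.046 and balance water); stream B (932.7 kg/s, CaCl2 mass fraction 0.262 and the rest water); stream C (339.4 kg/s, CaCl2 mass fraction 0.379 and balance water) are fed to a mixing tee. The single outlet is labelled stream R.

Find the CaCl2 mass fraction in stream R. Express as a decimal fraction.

0.163

Total flow out = 1425 + 932.7 + 339.4 = 2697.1 kg/s.
CaCl2 in = 1425×0.046 + 932.7×0.262 + 339.4×0.379 = 438.55 kg/s.
CaCl2 mass fraction in R = 438.55/2697.1 = 0.163.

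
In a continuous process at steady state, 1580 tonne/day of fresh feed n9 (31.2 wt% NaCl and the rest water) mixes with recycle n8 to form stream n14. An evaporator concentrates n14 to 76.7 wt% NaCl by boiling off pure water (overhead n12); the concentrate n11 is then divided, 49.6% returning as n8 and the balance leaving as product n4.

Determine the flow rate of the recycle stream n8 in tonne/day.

Overall NaCl balance (none leaves overhead): NaCl in fresh feed = NaCl in product, i.e. 1580×0.312 = (1−0.496)·n11·0.767.
n11 = 492.96/(0.767×0.504) = 1275.2 tonne/day.
Recycle n8 = 0.496×1275.2 = 632.51 tonne/day.

632.5 tonne/day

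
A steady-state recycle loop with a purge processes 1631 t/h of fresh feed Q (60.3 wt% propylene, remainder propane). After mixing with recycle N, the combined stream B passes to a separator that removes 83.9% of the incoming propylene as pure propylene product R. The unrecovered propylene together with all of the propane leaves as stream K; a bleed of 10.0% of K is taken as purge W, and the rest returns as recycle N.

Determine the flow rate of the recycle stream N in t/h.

propane enters only via Q and leaves only via the purge: 1631×0.397 = 0.100×(propane in K), and the separator passes all propane, so propane in B = propane in K = 6475.1 t/h.
propylene in B: m_A = 1631×0.603 + (1−0.100)·(1−0.839)·m_A, so m_A = 983.49/0.8551 = 1150.1 t/h.
K = (1−0.839)×1150.1 + 6475.1 = 6660.2 t/h.
Recycle N = (1−0.100)×6660.2 = 5994.2 t/h.

5994 t/h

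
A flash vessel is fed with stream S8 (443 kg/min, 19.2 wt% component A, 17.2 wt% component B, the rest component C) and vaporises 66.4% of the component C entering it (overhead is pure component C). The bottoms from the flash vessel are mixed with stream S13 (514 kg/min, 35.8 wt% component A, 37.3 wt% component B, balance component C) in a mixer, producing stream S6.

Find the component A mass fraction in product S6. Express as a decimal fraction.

0.349

Vapour removed = 0.664×0.636×443 = 187.08 kg/min; concentrate = 255.92 kg/min.
component A reaching the mixer = 85.056 (from concentrate) + 514×0.358 = 269.07 kg/min.
Product flow = 255.92 + 514 = 769.92 kg/min; component A fraction = 0.349.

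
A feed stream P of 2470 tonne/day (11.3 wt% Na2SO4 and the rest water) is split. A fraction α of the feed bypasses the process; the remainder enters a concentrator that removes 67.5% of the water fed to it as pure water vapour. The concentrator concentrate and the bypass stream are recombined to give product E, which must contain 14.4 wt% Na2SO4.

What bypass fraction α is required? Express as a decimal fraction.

All 2470×0.113 = 279.11 tonne/day of Na2SO4 reaches E, so E = 279.11/0.144 = 1938.3 tonne/day and vapour = 531.74 tonne/day.
The evaporator receives (1−α)·2470 of feed at 0.887 water and removes 0.675 of that water:
0.675×0.887×(1−α)×2470 = 531.74
(1−α) = 531.74/1478.9 = 0.3596;  α = 0.6404.

0.640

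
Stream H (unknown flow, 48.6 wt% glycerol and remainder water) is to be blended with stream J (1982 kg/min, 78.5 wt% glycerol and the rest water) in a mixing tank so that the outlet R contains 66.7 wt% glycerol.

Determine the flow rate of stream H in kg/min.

1292 kg/min

Let H be the unknown flow. Total out = 1982 + H.
glycerol balance: 1555.9 + 0.486·H = 0.667·(1982 + H)
(0.486 − 0.667)·H = 0.667×1982 − 1555.9 = -233.88
H = -233.88 / -0.181 = 1292.1 kg/min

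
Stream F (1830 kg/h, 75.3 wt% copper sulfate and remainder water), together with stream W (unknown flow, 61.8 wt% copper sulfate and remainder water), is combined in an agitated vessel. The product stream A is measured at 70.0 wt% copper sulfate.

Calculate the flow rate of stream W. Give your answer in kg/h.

1183 kg/h

Let W be the unknown flow. Total out = 1830 + W.
copper sulfate balance: 1378 + 0.618·W = 0.700·(1830 + W)
(0.618 − 0.700)·W = 0.700×1830 − 1378 = -96.99
W = -96.99 / -0.082 = 1182.8 kg/h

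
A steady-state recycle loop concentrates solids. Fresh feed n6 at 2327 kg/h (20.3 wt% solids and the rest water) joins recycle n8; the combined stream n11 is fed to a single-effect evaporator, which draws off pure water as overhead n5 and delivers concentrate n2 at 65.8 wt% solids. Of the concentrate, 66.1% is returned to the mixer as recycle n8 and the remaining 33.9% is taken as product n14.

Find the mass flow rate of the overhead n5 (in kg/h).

Overall solids balance (none leaves overhead): solids in fresh feed = solids in product, i.e. 2327×0.203 = (1−0.661)·n2·0.658.
n2 = 472.38/(0.658×0.339) = 2117.7 kg/h.
Recycle n8 = 0.661×2117.7 = 1399.8 kg/h.
Combined feed n11 = 2327 + 1399.8 = 3726.8 kg/h.
Overhead n5 = n11 − n2 = 3726.8 − 2117.7 = 1609.1 kg/h.

1609 kg/h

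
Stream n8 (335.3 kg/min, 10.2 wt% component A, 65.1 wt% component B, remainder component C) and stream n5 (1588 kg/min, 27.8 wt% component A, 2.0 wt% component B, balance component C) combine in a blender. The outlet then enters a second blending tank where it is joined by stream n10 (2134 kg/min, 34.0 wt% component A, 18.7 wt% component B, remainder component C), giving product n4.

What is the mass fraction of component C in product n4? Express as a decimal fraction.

Overall, product flow = 4057.3 kg/min.
component C in = 335.3×0.247 + 1588×0.702 + 2134×0.473 = 2207 kg/min.
component C fraction in n4 = 0.544.

0.544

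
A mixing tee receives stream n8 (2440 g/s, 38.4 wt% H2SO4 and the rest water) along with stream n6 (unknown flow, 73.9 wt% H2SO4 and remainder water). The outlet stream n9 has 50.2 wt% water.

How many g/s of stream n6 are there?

Let n6 be the unknown flow. Total out = 2440 + n6.
water balance: 1503 + 0.261·n6 = 0.502·(2440 + n6)
(0.261 − 0.502)·n6 = 0.502×2440 − 1503 = -278.16
n6 = -278.16 / -0.241 = 1154.2 g/s

1154 g/s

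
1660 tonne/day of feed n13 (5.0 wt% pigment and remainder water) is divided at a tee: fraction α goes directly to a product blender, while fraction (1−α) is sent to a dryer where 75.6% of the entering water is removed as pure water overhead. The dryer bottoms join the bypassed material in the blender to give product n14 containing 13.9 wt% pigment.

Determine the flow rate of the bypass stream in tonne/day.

180.1 tonne/day

All 1660×0.050 = 83 tonne/day of pigment reaches n14, so n14 = 83/0.139 = 597.12 tonne/day and vapour = 1062.9 tonne/day.
The evaporator receives (1−α)·1660 of feed at 0.950 water and removes 0.756 of that water:
0.756×0.950×(1−α)×1660 = 1062.9
(1−α) = 1062.9/1192.2 = 0.8915;  α = 0.1085.
Bypass flow = 0.1085×1660 = 180.08 tonne/day.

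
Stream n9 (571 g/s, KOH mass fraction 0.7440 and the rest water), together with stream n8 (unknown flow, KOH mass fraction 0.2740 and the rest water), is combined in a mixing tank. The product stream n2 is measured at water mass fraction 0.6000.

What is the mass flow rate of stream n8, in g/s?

1559 g/s

Let n8 be the unknown flow. Total out = 571 + n8.
water balance: 146.18 + 0.726·n8 = 0.600·(571 + n8)
(0.726 − 0.600)·n8 = 0.600×571 − 146.18 = 196.42
n8 = 196.42 / 0.126 = 1558.9 g/s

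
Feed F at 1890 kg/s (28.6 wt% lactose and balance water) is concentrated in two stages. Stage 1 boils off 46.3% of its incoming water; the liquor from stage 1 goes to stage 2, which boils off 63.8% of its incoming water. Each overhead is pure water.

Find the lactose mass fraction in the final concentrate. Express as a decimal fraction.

0.6733

water in feed = 1890×0.714 = 1349.5 kg/s.
After stage 1: water left = (1−0.463)×1349.5 = 724.66; stream total = 1265.2 kg/s.
After stage 2: water left = (1−0.638)×724.66 = 262.33; final concentrate = 802.87 kg/s.
lactose fraction = 540.54/802.87 = 0.6733.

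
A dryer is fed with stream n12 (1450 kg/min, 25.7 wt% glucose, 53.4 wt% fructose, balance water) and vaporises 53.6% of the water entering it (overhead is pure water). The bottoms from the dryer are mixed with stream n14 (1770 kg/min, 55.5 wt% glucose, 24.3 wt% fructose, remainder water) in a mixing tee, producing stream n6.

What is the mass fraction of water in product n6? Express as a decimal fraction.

0.163

Vapour removed = 0.536×0.209×1450 = 162.43 kg/min; concentrate = 1287.6 kg/min.
water reaching the mixer = 140.62 (from concentrate) + 1770×0.202 = 498.16 kg/min.
Product flow = 1287.6 + 1770 = 3057.6 kg/min; water fraction = 0.163.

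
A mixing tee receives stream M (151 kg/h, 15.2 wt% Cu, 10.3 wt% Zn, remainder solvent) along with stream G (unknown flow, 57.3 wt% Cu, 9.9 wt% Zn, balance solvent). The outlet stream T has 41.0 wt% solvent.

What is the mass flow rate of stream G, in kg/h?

Let G be the unknown flow. Total out = 151 + G.
solvent balance: 112.5 + 0.328·G = 0.410·(151 + G)
(0.328 − 0.410)·G = 0.410×151 − 112.5 = -50.585
G = -50.585 / -0.082 = 616.89 kg/h

616.9 kg/h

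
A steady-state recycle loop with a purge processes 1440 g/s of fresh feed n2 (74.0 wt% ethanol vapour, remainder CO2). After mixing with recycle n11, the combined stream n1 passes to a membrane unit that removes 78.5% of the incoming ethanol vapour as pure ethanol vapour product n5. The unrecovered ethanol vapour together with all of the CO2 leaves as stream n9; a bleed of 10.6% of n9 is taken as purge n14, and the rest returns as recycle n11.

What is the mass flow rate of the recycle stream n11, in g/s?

CO2 enters only via n2 and leaves only via the purge: 1440×0.260 = 0.106×(CO2 in n9), and the membrane unit passes all CO2, so CO2 in n1 = CO2 in n9 = 3532.1 g/s.
ethanol vapour in n1: m_A = 1440×0.740 + (1−0.106)·(1−0.785)·m_A, so m_A = 1065.6/0.8078 = 1319.2 g/s.
n9 = (1−0.785)×1319.2 + 3532.1 = 3815.7 g/s.
Recycle n11 = (1−0.106)×3815.7 = 3411.2 g/s.

3411 g/s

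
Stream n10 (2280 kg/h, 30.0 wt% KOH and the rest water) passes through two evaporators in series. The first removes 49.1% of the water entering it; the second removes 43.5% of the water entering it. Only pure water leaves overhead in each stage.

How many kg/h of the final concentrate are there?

water in feed = 2280×0.700 = 1596 kg/h.
After stage 1: water left = (1−0.491)×1596 = 812.36; stream total = 1496.4 kg/h.
After stage 2: water left = (1−0.435)×812.36 = 458.99; final concentrate = 1143 kg/h.

1143 kg/h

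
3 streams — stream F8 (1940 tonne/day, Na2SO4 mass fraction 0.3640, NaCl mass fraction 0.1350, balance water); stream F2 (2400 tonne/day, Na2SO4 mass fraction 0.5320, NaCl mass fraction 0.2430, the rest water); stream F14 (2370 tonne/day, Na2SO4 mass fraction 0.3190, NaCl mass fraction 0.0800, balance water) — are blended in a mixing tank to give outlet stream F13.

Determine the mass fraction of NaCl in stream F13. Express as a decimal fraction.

Total flow out = 1940 + 2400 + 2370 = 6710 tonne/day.
NaCl in = 1940×0.135 + 2400×0.243 + 2370×0.080 = 1034.7 tonne/day.
NaCl mass fraction in F13 = 1034.7/6710 = 0.1542.

0.1542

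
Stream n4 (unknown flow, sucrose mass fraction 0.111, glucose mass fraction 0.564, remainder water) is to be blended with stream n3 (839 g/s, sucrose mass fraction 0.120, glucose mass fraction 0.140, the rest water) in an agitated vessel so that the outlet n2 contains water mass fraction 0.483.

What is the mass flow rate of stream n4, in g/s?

Let n4 be the unknown flow. Total out = 839 + n4.
water balance: 620.86 + 0.325·n4 = 0.483·(839 + n4)
(0.325 − 0.483)·n4 = 0.483×839 − 620.86 = -215.62
n4 = -215.62 / -0.158 = 1364.7 g/s

1365 g/s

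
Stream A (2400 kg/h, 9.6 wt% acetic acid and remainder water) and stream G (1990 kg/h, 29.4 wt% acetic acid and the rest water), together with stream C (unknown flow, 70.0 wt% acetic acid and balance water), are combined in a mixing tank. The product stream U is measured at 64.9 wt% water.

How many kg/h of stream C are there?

Let C be the unknown flow. Total out = 4390 + C.
water balance: 3574.5 + 0.300·C = 0.649·(4390 + C)
(0.300 − 0.649)·C = 0.649×4390 − 3574.5 = -725.43
C = -725.43 / -0.349 = 2078.6 kg/h

2079 kg/h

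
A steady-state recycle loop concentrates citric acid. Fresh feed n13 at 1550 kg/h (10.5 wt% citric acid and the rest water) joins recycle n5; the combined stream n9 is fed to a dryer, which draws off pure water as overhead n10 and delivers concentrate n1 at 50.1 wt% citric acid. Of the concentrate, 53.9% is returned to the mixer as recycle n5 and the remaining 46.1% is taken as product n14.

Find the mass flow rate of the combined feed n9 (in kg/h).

Overall citric acid balance (none leaves overhead): citric acid in fresh feed = citric acid in product, i.e. 1550×0.105 = (1−0.539)·n1·0.501.
n1 = 162.75/(0.501×0.461) = 704.66 kg/h.
Recycle n5 = 0.539×704.66 = 379.81 kg/h.
Combined feed n9 = 1550 + 379.81 = 1929.8 kg/h.

1930 kg/h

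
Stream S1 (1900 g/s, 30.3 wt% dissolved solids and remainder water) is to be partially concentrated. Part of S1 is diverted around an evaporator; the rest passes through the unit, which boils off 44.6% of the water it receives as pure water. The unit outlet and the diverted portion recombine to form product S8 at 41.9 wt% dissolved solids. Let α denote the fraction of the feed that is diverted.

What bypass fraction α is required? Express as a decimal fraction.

0.109

All 1900×0.303 = 575.7 g/s of dissolved solids reaches S8, so S8 = 575.7/0.419 = 1374 g/s and vapour = 526.01 g/s.
The evaporator receives (1−α)·1900 of feed at 0.697 water and removes 0.446 of that water:
0.446×0.697×(1−α)×1900 = 526.01
(1−α) = 526.01/590.64 = 0.8906;  α = 0.1094.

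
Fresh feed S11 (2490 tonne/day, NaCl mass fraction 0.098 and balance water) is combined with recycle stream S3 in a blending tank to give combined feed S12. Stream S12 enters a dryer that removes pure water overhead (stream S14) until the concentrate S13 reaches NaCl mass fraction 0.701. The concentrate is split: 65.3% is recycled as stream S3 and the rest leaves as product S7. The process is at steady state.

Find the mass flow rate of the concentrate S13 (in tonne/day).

Overall NaCl balance (none leaves overhead): NaCl in fresh feed = NaCl in product, i.e. 2490×0.098 = (1−0.653)·S13·0.701.
S13 = 244.02/(0.701×0.347) = 1003.2 tonne/day.

1003 tonne/day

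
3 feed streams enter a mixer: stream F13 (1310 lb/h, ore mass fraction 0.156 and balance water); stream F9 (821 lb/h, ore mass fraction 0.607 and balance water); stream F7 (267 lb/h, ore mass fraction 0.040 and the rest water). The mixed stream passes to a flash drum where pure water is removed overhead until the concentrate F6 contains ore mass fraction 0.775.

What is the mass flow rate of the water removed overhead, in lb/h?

1478 lb/h

ore entering = 1310×0.156 + 821×0.607 + 267×0.040 = 713.39 lb/h.
All ore reports to F6, so F6 = 713.39/0.775 = 920.5 lb/h.
Total feed = 2398 lb/h; overhead = 2398 − 920.5 = 1477.5 lb/h.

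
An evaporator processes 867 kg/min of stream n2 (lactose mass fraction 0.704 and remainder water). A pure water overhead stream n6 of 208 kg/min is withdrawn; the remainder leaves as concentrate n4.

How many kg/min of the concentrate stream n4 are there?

Concentrate = 867 − 208 = 659 kg/min.

659 kg/min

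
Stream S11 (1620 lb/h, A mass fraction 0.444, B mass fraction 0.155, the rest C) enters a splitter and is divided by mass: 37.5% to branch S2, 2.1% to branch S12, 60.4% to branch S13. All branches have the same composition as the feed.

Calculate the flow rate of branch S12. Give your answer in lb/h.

34.02 lb/h

Branch S12 flow = 0.021×1620 = 34.02 lb/h.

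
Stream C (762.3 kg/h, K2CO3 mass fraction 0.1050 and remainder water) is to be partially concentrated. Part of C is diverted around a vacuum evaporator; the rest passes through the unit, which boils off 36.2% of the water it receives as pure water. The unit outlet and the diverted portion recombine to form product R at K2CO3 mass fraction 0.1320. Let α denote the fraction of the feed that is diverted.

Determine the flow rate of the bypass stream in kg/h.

All 762.3×0.105 = 80.041 kg/h of K2CO3 reaches R, so R = 80.041/0.132 = 606.38 kg/h and vapour = 155.92 kg/h.
The evaporator receives (1−α)·762.3 of feed at 0.895 water and removes 0.362 of that water:
0.362×0.895×(1−α)×762.3 = 155.92
(1−α) = 155.92/246.98 = 0.6313;  α = 0.3687.
Bypass flow = 0.3687×762.3 = 281.04 kg/h.

281 kg/h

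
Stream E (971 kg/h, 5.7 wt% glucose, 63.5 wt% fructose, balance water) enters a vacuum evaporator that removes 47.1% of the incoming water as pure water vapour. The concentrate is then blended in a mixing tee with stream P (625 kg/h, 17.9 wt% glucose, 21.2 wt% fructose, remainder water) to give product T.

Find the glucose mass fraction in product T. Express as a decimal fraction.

0.115

Vapour removed = 0.471×0.308×971 = 140.86 kg/h; concentrate = 830.14 kg/h.
glucose reaching the mixer = 55.347 (from concentrate) + 625×0.179 = 167.22 kg/h.
Product flow = 830.14 + 625 = 1455.1 kg/h; glucose fraction = 0.115.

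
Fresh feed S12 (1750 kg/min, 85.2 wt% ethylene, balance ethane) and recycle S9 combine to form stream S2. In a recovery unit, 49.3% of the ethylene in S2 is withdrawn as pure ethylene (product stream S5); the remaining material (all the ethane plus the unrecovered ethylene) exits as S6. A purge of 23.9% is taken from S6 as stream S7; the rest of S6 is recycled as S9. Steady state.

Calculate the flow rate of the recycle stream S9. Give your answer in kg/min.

1761 kg/min

ethane enters only via S12 and leaves only via the purge: 1750×0.148 = 0.239×(ethane in S6), and the recovery unit passes all ethane, so ethane in S2 = ethane in S6 = 1083.7 kg/min.
ethylene in S2: m_A = 1750×0.852 + (1−0.239)·(1−0.493)·m_A, so m_A = 1491/0.6142 = 2427.7 kg/min.
S6 = (1−0.493)×2427.7 + 1083.7 = 2314.5 kg/min.
Recycle S9 = (1−0.239)×2314.5 = 1761.3 kg/min.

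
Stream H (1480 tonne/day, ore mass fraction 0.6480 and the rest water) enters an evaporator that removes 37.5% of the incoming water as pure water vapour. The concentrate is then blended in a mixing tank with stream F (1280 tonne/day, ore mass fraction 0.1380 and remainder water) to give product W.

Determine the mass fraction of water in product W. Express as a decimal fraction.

0.5572

Vapour removed = 0.375×0.352×1480 = 195.36 tonne/day; concentrate = 1284.6 tonne/day.
water reaching the mixer = 325.6 (from concentrate) + 1280×0.862 = 1429 tonne/day.
Product flow = 1284.6 + 1280 = 2564.6 tonne/day; water fraction = 0.5572.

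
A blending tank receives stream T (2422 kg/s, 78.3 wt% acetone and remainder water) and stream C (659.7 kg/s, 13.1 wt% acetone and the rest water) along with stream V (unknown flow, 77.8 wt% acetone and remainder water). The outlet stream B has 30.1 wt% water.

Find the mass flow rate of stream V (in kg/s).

2168 kg/s

Let V be the unknown flow. Total out = 3081.7 + V.
water balance: 1098.9 + 0.222·V = 0.301·(3081.7 + V)
(0.222 − 0.301)·V = 0.301×3081.7 − 1098.9 = -171.26
V = -171.26 / -0.079 = 2167.9 kg/s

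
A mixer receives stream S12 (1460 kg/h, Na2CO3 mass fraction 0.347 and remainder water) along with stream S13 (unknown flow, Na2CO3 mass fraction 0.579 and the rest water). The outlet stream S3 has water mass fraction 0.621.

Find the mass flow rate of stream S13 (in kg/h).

Let S13 be the unknown flow. Total out = 1460 + S13.
water balance: 953.38 + 0.421·S13 = 0.621·(1460 + S13)
(0.421 − 0.621)·S13 = 0.621×1460 − 953.38 = -46.72
S13 = -46.72 / -0.200 = 233.6 kg/h

233.6 kg/h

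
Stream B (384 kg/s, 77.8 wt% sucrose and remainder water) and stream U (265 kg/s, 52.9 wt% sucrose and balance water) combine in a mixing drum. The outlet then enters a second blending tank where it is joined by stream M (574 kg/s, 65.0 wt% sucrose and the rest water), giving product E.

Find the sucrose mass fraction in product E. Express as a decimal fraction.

Overall, product flow = 1223 kg/s.
sucrose in = 384×0.778 + 265×0.529 + 574×0.650 = 812.04 kg/s.
sucrose fraction in E = 0.664.

0.664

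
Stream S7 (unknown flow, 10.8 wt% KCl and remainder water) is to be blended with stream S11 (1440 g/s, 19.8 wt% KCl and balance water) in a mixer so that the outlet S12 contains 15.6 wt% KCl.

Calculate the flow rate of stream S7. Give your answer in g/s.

Let S7 be the unknown flow. Total out = 1440 + S7.
KCl balance: 285.12 + 0.108·S7 = 0.156·(1440 + S7)
(0.108 − 0.156)·S7 = 0.156×1440 − 285.12 = -60.48
S7 = -60.48 / -0.048 = 1260 g/s

1260 g/s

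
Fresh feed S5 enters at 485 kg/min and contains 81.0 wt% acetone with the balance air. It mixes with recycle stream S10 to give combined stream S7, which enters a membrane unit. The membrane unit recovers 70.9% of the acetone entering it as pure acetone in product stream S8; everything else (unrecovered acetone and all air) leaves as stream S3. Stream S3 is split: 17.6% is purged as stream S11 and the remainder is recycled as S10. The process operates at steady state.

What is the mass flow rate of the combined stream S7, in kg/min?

1040 kg/min

air enters only via S5 and leaves only via the purge: 485×0.190 = 0.176×(air in S3), and the membrane unit passes all air, so air in S7 = air in S3 = 523.58 kg/min.
acetone in S7: m_A = 485×0.810 + (1−0.176)·(1−0.709)·m_A, so m_A = 392.85/0.7602 = 516.76 kg/min.
S7 = 516.76 + 523.58 = 1040.3 kg/min.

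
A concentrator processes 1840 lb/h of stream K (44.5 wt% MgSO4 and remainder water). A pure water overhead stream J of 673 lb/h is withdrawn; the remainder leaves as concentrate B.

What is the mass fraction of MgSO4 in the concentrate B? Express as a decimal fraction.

MgSO4 is not removed: 1840×0.445 = 818.8 lb/h of MgSO4 enters B.
Concentrate = 1840 − 673 = 1167 lb/h.
Mass fraction = 818.8/1167 = 0.702.

0.702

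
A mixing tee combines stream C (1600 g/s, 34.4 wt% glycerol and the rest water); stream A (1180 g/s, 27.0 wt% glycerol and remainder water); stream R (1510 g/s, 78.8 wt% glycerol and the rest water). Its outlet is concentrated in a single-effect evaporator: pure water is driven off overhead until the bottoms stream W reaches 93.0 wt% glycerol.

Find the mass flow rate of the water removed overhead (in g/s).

2076 g/s

glycerol entering = 1600×0.344 + 1180×0.270 + 1510×0.788 = 2058.9 g/s.
All glycerol reports to W, so W = 2058.9/0.930 = 2213.8 g/s.
Total feed = 4290 g/s; overhead = 4290 − 2213.8 = 2076.2 g/s.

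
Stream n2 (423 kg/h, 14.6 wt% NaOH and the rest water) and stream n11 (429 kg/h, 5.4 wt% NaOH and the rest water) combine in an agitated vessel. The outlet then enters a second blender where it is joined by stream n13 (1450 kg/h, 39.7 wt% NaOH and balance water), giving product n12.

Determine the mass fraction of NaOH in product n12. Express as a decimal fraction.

0.287

Overall, product flow = 2302 kg/h.
NaOH in = 423×0.146 + 429×0.054 + 1450×0.397 = 660.57 kg/h.
NaOH fraction in n12 = 0.287.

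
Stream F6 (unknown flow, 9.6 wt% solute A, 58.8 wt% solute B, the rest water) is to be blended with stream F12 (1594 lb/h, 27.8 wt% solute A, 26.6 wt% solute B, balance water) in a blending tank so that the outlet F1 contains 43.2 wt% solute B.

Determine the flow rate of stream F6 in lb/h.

Let F6 be the unknown flow. Total out = 1594 + F6.
solute B balance: 424 + 0.588·F6 = 0.432·(1594 + F6)
(0.588 − 0.432)·F6 = 0.432×1594 − 424 = 264.6
F6 = 264.6 / 0.156 = 1696.2 lb/h

1696 lb/h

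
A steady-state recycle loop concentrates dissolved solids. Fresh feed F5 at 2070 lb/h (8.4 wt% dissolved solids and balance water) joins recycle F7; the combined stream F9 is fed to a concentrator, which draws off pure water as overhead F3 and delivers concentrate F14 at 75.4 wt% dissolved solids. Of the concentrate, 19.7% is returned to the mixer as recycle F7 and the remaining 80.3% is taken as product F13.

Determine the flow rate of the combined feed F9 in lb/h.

Overall dissolved solids balance (none leaves overhead): dissolved solids in fresh feed = dissolved solids in product, i.e. 2070×0.084 = (1−0.197)·F14·0.754.
F14 = 173.88/(0.754×0.803) = 287.19 lb/h.
Recycle F7 = 0.197×287.19 = 56.576 lb/h.
Combined feed F9 = 2070 + 56.576 = 2126.6 lb/h.

2127 lb/h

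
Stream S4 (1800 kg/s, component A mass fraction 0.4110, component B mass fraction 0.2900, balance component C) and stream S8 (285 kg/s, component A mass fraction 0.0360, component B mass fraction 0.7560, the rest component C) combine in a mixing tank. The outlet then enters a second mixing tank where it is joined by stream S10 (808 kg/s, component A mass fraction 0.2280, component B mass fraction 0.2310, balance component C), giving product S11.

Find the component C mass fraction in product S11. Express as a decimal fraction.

Overall, product flow = 2893 kg/s.
component C in = 1800×0.299 + 285×0.208 + 808×0.541 = 1034.6 kg/s.
component C fraction in S11 = 0.3576.

0.3576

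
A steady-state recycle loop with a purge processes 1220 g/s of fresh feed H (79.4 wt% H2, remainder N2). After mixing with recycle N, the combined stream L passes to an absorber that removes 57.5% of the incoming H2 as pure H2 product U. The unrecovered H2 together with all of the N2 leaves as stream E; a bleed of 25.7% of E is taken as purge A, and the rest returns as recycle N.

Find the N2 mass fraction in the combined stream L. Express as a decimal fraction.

0.409

N2 enters only via H and leaves only via the purge: 1220×0.206 = 0.257×(N2 in E), and the absorber passes all N2, so N2 in L = N2 in E = 977.9 g/s.
H2 in L: m_A = 1220×0.794 + (1−0.257)·(1−0.575)·m_A, so m_A = 968.68/0.6842 = 1415.7 g/s.
L = 1415.7 + 977.9 = 2393.6 g/s.
N2 fraction in L = 977.9/2393.6 = 0.409.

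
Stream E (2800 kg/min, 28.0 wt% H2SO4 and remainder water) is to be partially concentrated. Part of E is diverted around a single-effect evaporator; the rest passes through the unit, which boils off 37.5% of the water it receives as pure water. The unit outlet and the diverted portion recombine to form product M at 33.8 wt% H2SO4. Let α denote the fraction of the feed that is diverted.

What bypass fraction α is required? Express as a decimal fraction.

0.364

All 2800×0.280 = 784 kg/min of H2SO4 reaches M, so M = 784/0.338 = 2319.5 kg/min and vapour = 480.47 kg/min.
The evaporator receives (1−α)·2800 of feed at 0.720 water and removes 0.375 of that water:
0.375×0.720×(1−α)×2800 = 480.47
(1−α) = 480.47/756 = 0.6355;  α = 0.3645.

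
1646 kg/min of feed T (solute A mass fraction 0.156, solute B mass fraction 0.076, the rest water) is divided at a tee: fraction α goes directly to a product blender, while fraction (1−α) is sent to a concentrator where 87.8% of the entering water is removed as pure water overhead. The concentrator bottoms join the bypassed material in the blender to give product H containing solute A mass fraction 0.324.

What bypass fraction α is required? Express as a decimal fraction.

0.231

All 1646×0.156 = 256.78 kg/min of solute A reaches H, so H = 256.78/0.324 = 792.52 kg/min and vapour = 853.48 kg/min.
The evaporator receives (1−α)·1646 of feed at 0.768 water and removes 0.878 of that water:
0.878×0.768×(1−α)×1646 = 853.48
(1−α) = 853.48/1109.9 = 0.7690;  α = 0.2310.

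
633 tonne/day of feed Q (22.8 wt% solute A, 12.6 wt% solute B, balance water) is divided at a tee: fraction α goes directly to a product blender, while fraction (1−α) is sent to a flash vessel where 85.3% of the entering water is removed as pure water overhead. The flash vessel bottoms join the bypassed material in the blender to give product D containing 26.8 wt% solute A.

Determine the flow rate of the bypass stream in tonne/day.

All 633×0.228 = 144.32 tonne/day of solute A reaches D, so D = 144.32/0.268 = 538.52 tonne/day and vapour = 94.478 tonne/day.
The evaporator receives (1−α)·633 of feed at 0.646 water and removes 0.853 of that water:
0.853×0.646×(1−α)×633 = 94.478
(1−α) = 94.478/348.81 = 0.2709;  α = 0.7291.
Bypass flow = 0.7291×633 = 461.55 tonne/day.

461.5 tonne/day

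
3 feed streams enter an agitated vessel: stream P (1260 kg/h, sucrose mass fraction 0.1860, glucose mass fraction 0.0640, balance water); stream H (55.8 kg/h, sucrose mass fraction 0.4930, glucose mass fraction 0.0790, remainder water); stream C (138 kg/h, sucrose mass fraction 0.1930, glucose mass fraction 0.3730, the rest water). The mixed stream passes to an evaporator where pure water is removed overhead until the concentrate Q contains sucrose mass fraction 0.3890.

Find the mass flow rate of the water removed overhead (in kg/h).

sucrose entering = 1260×0.186 + 55.8×0.493 + 138×0.193 = 288.5 kg/h.
All sucrose reports to Q, so Q = 288.5/0.389 = 741.65 kg/h.
Total feed = 1453.8 kg/h; overhead = 1453.8 − 741.65 = 712.15 kg/h.

712.1 kg/h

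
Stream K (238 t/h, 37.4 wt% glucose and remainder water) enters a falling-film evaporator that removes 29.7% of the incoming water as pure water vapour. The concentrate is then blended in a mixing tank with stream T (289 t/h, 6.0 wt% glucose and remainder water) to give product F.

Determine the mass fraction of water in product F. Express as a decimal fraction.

0.7797

Vapour removed = 0.297×0.626×238 = 44.249 t/h; concentrate = 193.75 t/h.
water reaching the mixer = 104.74 (from concentrate) + 289×0.940 = 376.4 t/h.
Product flow = 193.75 + 289 = 482.75 t/h; water fraction = 0.7797.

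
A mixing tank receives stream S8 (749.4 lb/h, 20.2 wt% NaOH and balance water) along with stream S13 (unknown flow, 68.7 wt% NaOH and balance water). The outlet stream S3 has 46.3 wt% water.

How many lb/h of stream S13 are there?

Let S13 be the unknown flow. Total out = 749.4 + S13.
water balance: 598.02 + 0.313·S13 = 0.463·(749.4 + S13)
(0.313 − 0.463)·S13 = 0.463×749.4 − 598.02 = -251.05
S13 = -251.05 / -0.150 = 1673.7 lb/h

1674 lb/h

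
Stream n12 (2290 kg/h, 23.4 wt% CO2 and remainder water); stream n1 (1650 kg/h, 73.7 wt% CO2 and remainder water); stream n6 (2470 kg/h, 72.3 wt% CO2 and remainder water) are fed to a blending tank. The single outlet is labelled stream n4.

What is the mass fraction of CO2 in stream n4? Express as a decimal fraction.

0.5519

Total flow out = 2290 + 1650 + 2470 = 6410 kg/h.
CO2 in = 2290×0.234 + 1650×0.737 + 2470×0.723 = 3537.7 kg/h.
CO2 mass fraction in n4 = 3537.7/6410 = 0.5519.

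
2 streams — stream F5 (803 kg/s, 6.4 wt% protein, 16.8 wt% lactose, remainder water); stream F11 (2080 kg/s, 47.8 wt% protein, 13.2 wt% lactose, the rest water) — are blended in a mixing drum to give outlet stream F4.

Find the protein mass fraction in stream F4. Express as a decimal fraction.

0.363

Total flow out = 803 + 2080 = 2883 kg/s.
protein in = 803×0.064 + 2080×0.478 = 1045.6 kg/s.
protein mass fraction in F4 = 1045.6/2883 = 0.363.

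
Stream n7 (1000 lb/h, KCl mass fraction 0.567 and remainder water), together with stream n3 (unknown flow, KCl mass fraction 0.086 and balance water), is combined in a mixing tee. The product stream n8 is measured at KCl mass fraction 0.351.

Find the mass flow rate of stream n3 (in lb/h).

815.1 lb/h

Let n3 be the unknown flow. Total out = 1000 + n3.
KCl balance: 567 + 0.086·n3 = 0.351·(1000 + n3)
(0.086 − 0.351)·n3 = 0.351×1000 − 567 = -216
n3 = -216 / -0.265 = 815.09 lb/h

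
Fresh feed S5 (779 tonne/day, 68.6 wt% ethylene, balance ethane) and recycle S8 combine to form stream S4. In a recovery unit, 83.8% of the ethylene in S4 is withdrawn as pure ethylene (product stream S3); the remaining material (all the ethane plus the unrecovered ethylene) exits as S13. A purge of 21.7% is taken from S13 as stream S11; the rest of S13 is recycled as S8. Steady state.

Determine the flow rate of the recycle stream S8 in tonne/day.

960.2 tonne/day

ethane enters only via S5 and leaves only via the purge: 779×0.314 = 0.217×(ethane in S13), and the recovery unit passes all ethane, so ethane in S4 = ethane in S13 = 1127.2 tonne/day.
ethylene in S4: m_A = 779×0.686 + (1−0.217)·(1−0.838)·m_A, so m_A = 534.39/0.8732 = 612.03 tonne/day.
S13 = (1−0.838)×612.03 + 1127.2 = 1226.4 tonne/day.
Recycle S8 = (1−0.217)×1226.4 = 960.24 tonne/day.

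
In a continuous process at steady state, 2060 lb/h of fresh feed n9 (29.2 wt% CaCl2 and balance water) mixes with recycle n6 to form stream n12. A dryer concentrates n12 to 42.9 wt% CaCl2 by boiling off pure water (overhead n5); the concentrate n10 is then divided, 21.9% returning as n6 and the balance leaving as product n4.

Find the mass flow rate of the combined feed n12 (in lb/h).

2453 lb/h

Overall CaCl2 balance (none leaves overhead): CaCl2 in fresh feed = CaCl2 in product, i.e. 2060×0.292 = (1−0.219)·n10·0.429.
n10 = 601.52/(0.429×0.781) = 1795.3 lb/h.
Recycle n6 = 0.219×1795.3 = 393.17 lb/h.
Combined feed n12 = 2060 + 393.17 = 2453.2 lb/h.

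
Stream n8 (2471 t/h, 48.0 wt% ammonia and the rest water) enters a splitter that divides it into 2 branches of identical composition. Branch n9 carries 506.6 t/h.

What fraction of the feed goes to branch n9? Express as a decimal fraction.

Fraction to n9 = 506.6/2471 = 0.2050.

0.205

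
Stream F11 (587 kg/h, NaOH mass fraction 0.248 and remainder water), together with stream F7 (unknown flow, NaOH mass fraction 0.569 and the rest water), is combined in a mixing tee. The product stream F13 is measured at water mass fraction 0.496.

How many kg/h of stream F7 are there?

2312 kg/h

Let F7 be the unknown flow. Total out = 587 + F7.
water balance: 441.42 + 0.431·F7 = 0.496·(587 + F7)
(0.431 − 0.496)·F7 = 0.496×587 − 441.42 = -150.27
F7 = -150.27 / -0.065 = 2311.9 kg/h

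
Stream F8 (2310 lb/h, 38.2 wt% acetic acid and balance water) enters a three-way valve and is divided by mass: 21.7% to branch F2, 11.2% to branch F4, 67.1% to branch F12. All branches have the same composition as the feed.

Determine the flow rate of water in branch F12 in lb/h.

Branch F12 total = 0.671×2310 = 1550 lb/h.
water in F12 = 0.618×1550 = 957.91 lb/h.

957.9 lb/h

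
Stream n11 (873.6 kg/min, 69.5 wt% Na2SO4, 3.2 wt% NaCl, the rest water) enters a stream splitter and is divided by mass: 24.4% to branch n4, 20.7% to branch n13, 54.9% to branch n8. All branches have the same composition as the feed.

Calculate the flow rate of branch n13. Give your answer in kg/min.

180.8 kg/min

Branch n13 flow = 0.207×873.6 = 180.84 kg/min.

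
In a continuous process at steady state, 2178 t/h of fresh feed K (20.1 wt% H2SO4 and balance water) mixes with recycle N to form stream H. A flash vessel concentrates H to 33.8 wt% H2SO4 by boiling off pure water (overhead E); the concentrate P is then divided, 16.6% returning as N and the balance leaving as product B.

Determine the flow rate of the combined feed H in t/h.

Overall H2SO4 balance (none leaves overhead): H2SO4 in fresh feed = H2SO4 in product, i.e. 2178×0.201 = (1−0.166)·P·0.338.
P = 437.78/(0.338×0.834) = 1553 t/h.
Recycle N = 0.166×1553 = 257.8 t/h.
Combined feed H = 2178 + 257.8 = 2435.8 t/h.

2436 t/h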